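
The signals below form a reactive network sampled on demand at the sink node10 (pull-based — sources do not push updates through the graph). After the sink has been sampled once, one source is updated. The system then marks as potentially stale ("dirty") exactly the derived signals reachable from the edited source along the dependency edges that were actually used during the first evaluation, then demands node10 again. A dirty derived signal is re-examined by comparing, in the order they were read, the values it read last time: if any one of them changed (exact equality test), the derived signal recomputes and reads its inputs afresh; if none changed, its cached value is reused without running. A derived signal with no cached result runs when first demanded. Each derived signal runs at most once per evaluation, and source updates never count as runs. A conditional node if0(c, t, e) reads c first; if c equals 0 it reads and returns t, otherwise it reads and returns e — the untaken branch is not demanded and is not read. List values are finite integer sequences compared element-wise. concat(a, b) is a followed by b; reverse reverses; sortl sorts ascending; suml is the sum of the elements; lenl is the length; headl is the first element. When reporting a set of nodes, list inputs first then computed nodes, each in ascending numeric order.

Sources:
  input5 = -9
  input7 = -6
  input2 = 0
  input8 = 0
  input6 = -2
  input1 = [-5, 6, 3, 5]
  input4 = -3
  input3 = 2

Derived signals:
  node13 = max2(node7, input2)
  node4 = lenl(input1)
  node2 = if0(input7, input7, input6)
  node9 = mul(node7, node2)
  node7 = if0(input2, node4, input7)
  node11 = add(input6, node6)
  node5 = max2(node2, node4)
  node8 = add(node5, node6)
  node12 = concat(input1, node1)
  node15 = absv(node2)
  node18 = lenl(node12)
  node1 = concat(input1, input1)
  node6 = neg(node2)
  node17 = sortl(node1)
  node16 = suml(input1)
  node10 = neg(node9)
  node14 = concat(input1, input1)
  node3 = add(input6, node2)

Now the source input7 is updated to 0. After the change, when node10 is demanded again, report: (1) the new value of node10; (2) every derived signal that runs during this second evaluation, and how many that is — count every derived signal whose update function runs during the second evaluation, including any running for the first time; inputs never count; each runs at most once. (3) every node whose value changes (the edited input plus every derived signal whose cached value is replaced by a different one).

Initial pass — values computed on the first demand:
  node2 = if0(input7=-6 -> else branch input6) = -2
  node4 = lenl([-5, 6, 3, 5]) = 4
  node7 = if0(input2=0 -> then branch node4) = 4
  node9 = mul(4, -2) = -8
  node10 = neg(-8) = 8

Second demand — change propagation:
  node2: re-runs because input7 -6->0; new result 0.
  node9: re-runs because node2 -2->0; new result 0.
  node10: re-runs because node9 -8->0; new result 0.

node10 now evaluates to 0.
Run set: node2, node9, node10 (3 run).
Changed values: input7, node2, node9, node10.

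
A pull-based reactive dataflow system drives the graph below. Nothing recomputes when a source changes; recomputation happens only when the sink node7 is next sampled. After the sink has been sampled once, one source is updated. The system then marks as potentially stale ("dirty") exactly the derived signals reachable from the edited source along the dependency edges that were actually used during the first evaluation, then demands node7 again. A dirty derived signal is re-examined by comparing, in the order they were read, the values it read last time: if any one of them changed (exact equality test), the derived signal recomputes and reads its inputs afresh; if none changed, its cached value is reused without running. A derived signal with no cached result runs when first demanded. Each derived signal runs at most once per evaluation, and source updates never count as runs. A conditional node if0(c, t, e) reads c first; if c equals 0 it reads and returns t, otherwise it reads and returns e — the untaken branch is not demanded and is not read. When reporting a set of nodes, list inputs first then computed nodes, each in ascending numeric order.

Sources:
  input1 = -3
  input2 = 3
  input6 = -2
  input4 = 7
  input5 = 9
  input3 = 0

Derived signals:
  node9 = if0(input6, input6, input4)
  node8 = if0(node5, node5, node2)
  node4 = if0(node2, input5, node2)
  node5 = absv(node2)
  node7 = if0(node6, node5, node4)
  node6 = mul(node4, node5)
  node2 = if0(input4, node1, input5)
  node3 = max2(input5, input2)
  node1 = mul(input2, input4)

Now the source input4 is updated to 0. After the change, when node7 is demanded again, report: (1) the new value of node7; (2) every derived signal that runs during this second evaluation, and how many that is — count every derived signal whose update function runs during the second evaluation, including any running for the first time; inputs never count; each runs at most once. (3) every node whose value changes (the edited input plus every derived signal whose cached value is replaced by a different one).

New value of node7: 0.
Derived signals that run: node1, node2, node4, node5, node6, node7 — 6 in total.
Values that change: input4, node2, node5, node6, node7.
Key observation: a condition flipped, so demand reaches new nodes — node1 runs for the first time.

First evaluation (everything demanded from the output):
  node2 = if0(input4=7 -> else branch input5) = 9
  node4 = if0(node2=9 -> else branch node2) = 9
  node5 = absv(9) = 9
  node6 = mul(9, 9) = 81
  node7 = if0(node6=81 -> else branch node4) = 9

Propagation after the edit:
  node1: demanded for the first time — runs, produces 0.
  node2: runs — input4 7->0; result 0.
  node4: runs — node2 9->0; node2 9->0; result 9 (same value as before).
  node5: runs — node2 9->0; result 0.
  node6: runs — node5 9->0; result 0.
  node7: runs — node6 81->0; result 0.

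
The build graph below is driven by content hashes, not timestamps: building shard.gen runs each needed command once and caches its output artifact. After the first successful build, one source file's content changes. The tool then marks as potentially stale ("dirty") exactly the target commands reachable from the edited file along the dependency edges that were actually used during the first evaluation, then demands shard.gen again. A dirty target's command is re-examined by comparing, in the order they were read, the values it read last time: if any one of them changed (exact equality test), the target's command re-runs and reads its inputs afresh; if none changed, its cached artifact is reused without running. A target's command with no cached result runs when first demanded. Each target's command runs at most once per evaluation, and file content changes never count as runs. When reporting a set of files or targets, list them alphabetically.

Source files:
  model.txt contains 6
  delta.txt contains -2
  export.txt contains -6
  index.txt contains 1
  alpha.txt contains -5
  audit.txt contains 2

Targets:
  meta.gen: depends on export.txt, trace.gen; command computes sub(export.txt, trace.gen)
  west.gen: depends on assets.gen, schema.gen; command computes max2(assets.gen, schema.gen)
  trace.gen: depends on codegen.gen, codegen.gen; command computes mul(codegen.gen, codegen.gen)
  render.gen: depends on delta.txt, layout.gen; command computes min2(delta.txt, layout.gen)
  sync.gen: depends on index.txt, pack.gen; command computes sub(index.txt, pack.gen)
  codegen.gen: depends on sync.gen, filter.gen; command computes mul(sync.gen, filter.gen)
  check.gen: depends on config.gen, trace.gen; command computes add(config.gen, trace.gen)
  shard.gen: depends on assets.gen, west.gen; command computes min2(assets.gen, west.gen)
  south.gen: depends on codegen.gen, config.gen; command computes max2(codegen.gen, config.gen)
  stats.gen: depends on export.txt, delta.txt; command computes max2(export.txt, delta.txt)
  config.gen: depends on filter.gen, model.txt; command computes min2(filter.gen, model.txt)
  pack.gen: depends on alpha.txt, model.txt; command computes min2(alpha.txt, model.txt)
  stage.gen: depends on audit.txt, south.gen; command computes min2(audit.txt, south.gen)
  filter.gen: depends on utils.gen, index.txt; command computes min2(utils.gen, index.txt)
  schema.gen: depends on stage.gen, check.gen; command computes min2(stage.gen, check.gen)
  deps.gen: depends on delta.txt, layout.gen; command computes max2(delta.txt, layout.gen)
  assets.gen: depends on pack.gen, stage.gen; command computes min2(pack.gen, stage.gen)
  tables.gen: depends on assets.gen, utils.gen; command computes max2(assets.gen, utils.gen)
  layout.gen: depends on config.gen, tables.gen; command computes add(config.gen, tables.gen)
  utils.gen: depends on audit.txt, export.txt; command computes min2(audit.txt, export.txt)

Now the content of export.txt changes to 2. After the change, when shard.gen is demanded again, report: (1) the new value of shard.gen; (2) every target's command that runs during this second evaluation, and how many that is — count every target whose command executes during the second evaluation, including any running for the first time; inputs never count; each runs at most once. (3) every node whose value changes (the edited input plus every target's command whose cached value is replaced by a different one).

Initial pass — values computed on the first demand:
  pack.gen = min2(-5, 6) = -5
  sync.gen = sub(1, -5) = 6
  utils.gen = min2(2, -6) = -6
  filter.gen = min2(-6, 1) = -6
  codegen.gen = mul(6, -6) = -36
  config.gen = min2(-6, 6) = -6
  south.gen = max2(-36, -6) = -6
  stage.gen = min2(2, -6) = -6
  assets.gen = min2(-5, -6) = -6
  trace.gen = mul(-36, -36) = 1296
  check.gen = add(-6, 1296) = 1290
  schema.gen = min2(-6, 1290) = -6
  west.gen = max2(-6, -6) = -6
  shard.gen = min2(-6, -6) = -6

Second demand — change propagation:
  utils.gen: re-runs because export.txt -6->2; new result 2.
  filter.gen: re-runs because utils.gen -6->2; new result 1.
  codegen.gen: re-runs because filter.gen -6->1; new result 6.
  config.gen: re-runs because filter.gen -6->1; new result 1.
  south.gen: re-runs because codegen.gen -36->6; config.gen -6->1; new result 6.
  stage.gen: re-runs because south.gen -6->6; new result 2.
  assets.gen: re-runs because stage.gen -6->2; new result -5.
  trace.gen: re-runs because codegen.gen -36->6; codegen.gen -36->6; new result 36.
  check.gen: re-runs because config.gen -6->1; trace.gen 1296->36; new result 37.
  schema.gen: re-runs because stage.gen -6->2; check.gen 1290->37; new result 2.
  west.gen: re-runs because assets.gen -6->-5; schema.gen -6->2; new result 2.
  shard.gen: re-runs because assets.gen -6->-5; west.gen -6->2; new result -5.

shard.gen now evaluates to -5.
Run set: assets.gen, check.gen, codegen.gen, config.gen, filter.gen, schema.gen, shard.gen, south.gen, stage.gen, trace.gen, utils.gen, west.gen (12 run).
Changed values: assets.gen, check.gen, codegen.gen, config.gen, export.txt, filter.gen, schema.gen, shard.gen, south.gen, stage.gen, trace.gen, utils.gen, west.gen.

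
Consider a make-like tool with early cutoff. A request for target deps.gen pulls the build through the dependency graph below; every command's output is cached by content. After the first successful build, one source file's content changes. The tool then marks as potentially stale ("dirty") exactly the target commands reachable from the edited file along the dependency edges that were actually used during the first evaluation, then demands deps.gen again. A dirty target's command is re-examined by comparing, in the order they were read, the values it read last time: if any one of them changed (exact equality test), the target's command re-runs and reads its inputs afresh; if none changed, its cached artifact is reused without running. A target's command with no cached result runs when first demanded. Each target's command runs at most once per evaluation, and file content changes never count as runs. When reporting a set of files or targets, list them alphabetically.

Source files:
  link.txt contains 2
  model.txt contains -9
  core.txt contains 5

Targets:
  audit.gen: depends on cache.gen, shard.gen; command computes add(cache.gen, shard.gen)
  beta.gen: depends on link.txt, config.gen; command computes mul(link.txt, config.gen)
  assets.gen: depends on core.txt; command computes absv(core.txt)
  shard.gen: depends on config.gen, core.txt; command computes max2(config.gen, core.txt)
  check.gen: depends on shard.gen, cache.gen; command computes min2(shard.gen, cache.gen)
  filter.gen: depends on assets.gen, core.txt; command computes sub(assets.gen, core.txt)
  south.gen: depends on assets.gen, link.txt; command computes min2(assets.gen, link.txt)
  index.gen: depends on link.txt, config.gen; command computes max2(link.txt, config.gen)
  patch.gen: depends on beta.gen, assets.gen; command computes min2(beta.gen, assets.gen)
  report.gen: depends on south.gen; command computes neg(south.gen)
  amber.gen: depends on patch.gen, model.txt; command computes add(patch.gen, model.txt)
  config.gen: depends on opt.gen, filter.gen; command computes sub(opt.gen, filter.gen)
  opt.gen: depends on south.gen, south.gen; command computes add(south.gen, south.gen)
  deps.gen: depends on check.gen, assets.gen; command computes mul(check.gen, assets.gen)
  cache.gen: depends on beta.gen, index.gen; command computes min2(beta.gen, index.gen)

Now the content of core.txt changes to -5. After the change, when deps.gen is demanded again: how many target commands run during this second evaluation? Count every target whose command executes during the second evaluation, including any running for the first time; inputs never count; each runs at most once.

9 target commands run: assets.gen, beta.gen, cache.gen, check.gen, config.gen, deps.gen, filter.gen, index.gen, shard.gen.
Note where the cutoff bites: south.gen is checked, finds nothing changed, and keeps its cache.

First demand of the output computes:
  assets.gen = absv(5) = 5
  filter.gen = sub(5, 5) = 0
  south.gen = min2(5, 2) = 2
  opt.gen = add(2, 2) = 4
  config.gen = sub(4, 0) = 4
  beta.gen = mul(2, 4) = 8
  index.gen = max2(2, 4) = 4
  cache.gen = min2(8, 4) = 4
  shard.gen = max2(4, 5) = 5
  check.gen = min2(5, 4) = 4
  deps.gen = mul(4, 5) = 20

After the edit, cleaning proceeds:
  assets.gen: a read changed (core.txt 5->-5) — executes, giving 5 — identical to its old value.
  filter.gen: a read changed (core.txt 5->-5) — executes, giving 10.
  south.gen: dirty, but its reads are unchanged (assets.gen unchanged, link.txt unchanged); cached 2 stands.
  opt.gen: dirty, but its reads are unchanged (south.gen unchanged, south.gen unchanged); cached 4 stands.
  config.gen: a read changed (filter.gen 0->10) — executes, giving -6.
  beta.gen: a read changed (config.gen 4->-6) — executes, giving -12.
  index.gen: a read changed (config.gen 4->-6) — executes, giving 2.
  cache.gen: a read changed (beta.gen 8->-12; index.gen 4->2) — executes, giving -12.
  shard.gen: a read changed (config.gen 4->-6; core.txt 5->-5) — executes, giving -5.
  check.gen: a read changed (shard.gen 5->-5; cache.gen 4->-12) — executes, giving -12.
  deps.gen: a read changed (check.gen 4->-12) — executes, giving -60.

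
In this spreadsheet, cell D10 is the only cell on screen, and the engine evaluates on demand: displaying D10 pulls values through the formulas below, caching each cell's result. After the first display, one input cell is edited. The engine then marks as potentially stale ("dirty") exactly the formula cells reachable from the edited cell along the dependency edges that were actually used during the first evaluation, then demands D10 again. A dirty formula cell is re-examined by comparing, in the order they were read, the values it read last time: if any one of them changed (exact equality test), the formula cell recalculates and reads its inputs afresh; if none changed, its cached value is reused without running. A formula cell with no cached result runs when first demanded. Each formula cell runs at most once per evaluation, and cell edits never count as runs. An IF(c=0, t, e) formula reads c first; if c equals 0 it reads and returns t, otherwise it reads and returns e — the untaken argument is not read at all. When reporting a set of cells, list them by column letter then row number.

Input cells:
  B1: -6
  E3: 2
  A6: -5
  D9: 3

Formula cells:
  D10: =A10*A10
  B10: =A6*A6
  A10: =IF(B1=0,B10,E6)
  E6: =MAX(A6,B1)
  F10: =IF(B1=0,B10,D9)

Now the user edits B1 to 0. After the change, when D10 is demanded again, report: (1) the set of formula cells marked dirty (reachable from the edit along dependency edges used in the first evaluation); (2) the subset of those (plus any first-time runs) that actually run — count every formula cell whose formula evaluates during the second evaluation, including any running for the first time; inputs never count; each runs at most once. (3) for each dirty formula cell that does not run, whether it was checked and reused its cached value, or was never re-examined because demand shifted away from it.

Dirty set: A10, D10, E6.
Run set: A10, B10, D10 (3 run).
Left stale — demand moved off them: E6.
The important point: the flipped condition redirects demand; E6 is left stale, never re-checked.

Initial pass — values computed on the first demand:
  E6 = MAX(-5, -6) = -5
  A10 = IF(B1=0: B1=-6 -> else branch E6) = -5
  D10 = -5 * -5 = 25

Second demand — change propagation:
  B10: newly demanded (no cache) — executes and yields 25.
  E6: dirty yet unreached — the second evaluation never asks for it.
  A10: re-runs because B1 -6->0; new result 25.
  D10: re-runs because A10 -5->25; A10 -5->25; new result 625.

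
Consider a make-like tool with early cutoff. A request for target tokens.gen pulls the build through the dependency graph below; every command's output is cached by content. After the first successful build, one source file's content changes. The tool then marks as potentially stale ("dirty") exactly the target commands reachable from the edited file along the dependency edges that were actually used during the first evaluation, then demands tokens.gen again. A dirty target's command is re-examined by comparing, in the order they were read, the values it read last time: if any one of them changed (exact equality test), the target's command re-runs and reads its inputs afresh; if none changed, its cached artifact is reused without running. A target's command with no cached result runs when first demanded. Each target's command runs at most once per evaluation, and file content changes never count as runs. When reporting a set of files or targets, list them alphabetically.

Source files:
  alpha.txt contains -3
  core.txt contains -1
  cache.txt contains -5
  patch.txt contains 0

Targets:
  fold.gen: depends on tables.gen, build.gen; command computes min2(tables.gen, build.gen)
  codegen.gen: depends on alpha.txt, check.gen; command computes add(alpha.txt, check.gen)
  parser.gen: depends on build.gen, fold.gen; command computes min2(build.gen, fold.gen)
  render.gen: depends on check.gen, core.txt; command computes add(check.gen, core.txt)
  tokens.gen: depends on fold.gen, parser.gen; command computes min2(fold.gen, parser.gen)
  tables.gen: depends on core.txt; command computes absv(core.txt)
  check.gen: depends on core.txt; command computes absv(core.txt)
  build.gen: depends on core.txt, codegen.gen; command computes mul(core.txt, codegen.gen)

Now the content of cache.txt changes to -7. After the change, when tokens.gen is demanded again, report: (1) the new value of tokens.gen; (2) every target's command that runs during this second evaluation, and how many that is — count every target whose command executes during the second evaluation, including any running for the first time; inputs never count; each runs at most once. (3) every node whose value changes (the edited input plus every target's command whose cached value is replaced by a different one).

Demanding tokens.gen again yields 1.
0 target commands run: none.
The nodes whose values change: cache.txt.
Note the shortcut — nothing in the graph depends on cache.txt at all, so no recomputation happens.

First demand of the output computes:
  check.gen = absv(-1) = 1
  codegen.gen = add(-3, 1) = -2
  build.gen = mul(-1, -2) = 2
  tables.gen = absv(-1) = 1
  fold.gen = min2(1, 2) = 1
  parser.gen = min2(2, 1) = 1
  tokens.gen = min2(1, 1) = 1

After the edit, cleaning proceeds:
  no node depends on cache.txt at all; the second demand re-runs nothing.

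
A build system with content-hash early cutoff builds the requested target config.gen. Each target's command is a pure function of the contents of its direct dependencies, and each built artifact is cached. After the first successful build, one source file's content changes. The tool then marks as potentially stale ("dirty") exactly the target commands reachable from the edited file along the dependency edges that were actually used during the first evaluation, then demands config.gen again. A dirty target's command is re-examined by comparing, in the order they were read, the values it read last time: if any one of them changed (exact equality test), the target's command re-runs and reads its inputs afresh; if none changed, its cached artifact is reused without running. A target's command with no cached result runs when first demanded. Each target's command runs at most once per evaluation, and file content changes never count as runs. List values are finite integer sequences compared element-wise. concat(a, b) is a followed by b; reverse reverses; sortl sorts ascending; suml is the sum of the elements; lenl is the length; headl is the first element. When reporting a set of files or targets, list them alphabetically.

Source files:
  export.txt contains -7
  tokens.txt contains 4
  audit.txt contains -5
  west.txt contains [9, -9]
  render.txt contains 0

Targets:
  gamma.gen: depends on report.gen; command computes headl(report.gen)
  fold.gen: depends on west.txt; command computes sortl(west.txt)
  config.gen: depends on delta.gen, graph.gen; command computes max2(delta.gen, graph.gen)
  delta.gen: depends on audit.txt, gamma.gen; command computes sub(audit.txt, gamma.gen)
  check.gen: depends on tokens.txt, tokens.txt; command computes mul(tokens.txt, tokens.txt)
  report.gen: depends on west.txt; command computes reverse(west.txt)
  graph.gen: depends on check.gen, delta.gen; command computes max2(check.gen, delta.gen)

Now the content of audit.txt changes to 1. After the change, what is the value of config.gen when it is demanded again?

First evaluation (everything demanded from the output):
  check.gen = mul(4, 4) = 16
  report.gen = reverse([9, -9]) = [-9, 9]
  gamma.gen = headl([-9, 9]) = -9
  delta.gen = sub(-5, -9) = 4
  graph.gen = max2(16, 4) = 16
  config.gen = max2(4, 16) = 16

Propagation after the edit:
  delta.gen: runs — audit.txt -5->1; result 10.
  graph.gen: runs — delta.gen 4->10; result 16 (same value as before).
  config.gen: runs — delta.gen 4->10; result 16 (same value as before).

New value of config.gen: 16.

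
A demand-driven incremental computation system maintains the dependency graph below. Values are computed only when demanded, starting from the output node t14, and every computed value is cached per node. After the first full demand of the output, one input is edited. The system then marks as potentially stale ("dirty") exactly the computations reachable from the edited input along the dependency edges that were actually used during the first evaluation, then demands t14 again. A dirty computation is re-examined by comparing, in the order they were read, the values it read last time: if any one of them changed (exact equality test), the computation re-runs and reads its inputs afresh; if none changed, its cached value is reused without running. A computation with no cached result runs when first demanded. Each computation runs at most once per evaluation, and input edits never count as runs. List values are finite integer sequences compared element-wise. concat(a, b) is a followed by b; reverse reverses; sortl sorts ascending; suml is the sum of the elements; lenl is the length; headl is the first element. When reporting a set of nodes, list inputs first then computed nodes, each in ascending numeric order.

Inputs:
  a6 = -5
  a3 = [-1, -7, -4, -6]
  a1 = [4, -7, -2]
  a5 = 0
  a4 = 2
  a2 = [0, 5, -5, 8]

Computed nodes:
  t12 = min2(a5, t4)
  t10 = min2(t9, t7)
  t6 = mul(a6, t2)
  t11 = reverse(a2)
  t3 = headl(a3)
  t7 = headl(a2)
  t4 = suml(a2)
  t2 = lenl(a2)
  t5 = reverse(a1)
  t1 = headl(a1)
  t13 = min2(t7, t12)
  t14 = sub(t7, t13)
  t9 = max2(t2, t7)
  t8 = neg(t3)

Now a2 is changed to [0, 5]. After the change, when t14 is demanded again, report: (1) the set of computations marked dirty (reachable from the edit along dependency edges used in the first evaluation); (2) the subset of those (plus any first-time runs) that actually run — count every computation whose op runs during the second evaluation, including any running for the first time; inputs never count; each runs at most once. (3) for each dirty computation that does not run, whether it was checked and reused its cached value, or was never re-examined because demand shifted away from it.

First evaluation (everything demanded from the output):
  t4 = suml([0, 5, -5, 8]) = 8
  t7 = headl([0, 5, -5, 8]) = 0
  t12 = min2(0, 8) = 0
  t13 = min2(0, 0) = 0
  t14 = sub(0, 0) = 0

Propagation after the edit:
  t4: runs — a2 [0, 5, -5, 8]->[0, 5]; result 5.
  t7: runs — a2 [0, 5, -5, 8]->[0, 5]; result 0 (same value as before).
  t12: runs — t4 8->5; result 0 (same value as before).
  t13: checked — values it read are unchanged (t7 unchanged, t12 unchanged); reused cached 0 without running.
  t14: checked — values it read are unchanged (t7 unchanged, t13 unchanged); reused cached 0 without running.

Key observation: the cutoff stops propagation at t13 — its inputs' values are unchanged, so it reuses its cache.

Marked dirty: t4, t7, t12, t13, t14.
Computations that run: t4, t7, t12 — 3 in total.
Checked but reused from cache: t13, t14.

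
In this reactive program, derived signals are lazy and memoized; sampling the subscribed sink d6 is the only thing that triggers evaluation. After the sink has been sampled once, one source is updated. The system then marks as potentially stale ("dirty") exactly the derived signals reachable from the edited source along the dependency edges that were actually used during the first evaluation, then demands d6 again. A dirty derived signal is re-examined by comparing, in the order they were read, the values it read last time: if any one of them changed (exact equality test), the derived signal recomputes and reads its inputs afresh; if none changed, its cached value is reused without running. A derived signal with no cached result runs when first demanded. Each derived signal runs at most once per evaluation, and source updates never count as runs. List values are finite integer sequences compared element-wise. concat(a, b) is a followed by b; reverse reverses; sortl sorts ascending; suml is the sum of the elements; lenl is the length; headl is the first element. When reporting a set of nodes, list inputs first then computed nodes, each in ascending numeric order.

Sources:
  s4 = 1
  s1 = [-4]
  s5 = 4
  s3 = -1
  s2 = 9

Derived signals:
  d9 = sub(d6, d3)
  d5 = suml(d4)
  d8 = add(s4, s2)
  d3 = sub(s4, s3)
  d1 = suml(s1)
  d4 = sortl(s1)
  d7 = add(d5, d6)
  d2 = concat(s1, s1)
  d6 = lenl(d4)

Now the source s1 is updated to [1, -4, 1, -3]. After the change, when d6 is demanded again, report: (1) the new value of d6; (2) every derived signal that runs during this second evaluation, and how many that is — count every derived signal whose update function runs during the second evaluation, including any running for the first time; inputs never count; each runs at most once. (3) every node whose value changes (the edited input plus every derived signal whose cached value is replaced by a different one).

Demanding d6 again yields 4.
2 derived signals run: d4, d6.
The nodes whose values change: s1, d4, d6.

First demand of the output computes:
  d4 = sortl([-4]) = [-4]
  d6 = lenl([-4]) = 1

After the edit, cleaning proceeds:
  d4: a read changed (s1 [-4]->[1, -4, 1, -3]) — executes, giving [-4, -3, 1, 1].
  d6: a read changed (d4 [-4]->[-4, -3, 1, 1]) — executes, giving 4.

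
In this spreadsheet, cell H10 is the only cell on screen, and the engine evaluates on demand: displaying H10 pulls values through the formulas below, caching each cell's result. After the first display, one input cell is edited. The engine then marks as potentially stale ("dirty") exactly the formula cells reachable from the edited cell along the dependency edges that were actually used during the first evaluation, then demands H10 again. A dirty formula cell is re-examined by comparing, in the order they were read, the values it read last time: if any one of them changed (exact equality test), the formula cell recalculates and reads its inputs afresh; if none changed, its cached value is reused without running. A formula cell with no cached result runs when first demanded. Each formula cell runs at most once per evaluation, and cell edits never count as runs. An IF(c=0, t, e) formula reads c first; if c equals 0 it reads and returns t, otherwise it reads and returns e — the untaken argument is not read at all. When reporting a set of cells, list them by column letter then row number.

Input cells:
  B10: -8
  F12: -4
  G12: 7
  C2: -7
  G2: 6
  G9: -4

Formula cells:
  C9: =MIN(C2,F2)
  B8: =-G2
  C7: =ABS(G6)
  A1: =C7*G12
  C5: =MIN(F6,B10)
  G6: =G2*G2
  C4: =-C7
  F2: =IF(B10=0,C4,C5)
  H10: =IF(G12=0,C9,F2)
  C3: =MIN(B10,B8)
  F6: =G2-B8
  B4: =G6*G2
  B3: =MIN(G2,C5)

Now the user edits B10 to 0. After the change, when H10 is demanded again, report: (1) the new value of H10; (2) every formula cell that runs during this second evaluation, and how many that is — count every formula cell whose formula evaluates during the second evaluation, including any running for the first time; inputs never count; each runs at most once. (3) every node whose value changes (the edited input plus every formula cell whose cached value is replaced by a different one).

Initial pass — values computed on the first demand:
  B8 = -(6) = -6
  F6 = 6 - -6 = 12
  C5 = MIN(12, -8) = -8
  F2 = IF(B10=0: B10=-8 -> else branch C5) = -8
  H10 = IF(G12=0: G12=7 -> else branch F2) = -8

Second demand — change propagation:
  C5: dirty yet unreached — the second evaluation never asks for it.
  G6: newly demanded (no cache) — executes and yields 36.
  C7: newly demanded (no cache) — executes and yields 36.
  C4: newly demanded (no cache) — executes and yields -36.
  F2: re-runs because B10 -8->0; new result -36.
  H10: re-runs because F2 -8->-36; new result -36.

The important point: the flipped condition redirects demand; C5 is left stale, never re-checked.

H10 now evaluates to -36.
Run set: C4, C7, F2, G6, H10 (5 run).
Changed values: B10, F2, H10.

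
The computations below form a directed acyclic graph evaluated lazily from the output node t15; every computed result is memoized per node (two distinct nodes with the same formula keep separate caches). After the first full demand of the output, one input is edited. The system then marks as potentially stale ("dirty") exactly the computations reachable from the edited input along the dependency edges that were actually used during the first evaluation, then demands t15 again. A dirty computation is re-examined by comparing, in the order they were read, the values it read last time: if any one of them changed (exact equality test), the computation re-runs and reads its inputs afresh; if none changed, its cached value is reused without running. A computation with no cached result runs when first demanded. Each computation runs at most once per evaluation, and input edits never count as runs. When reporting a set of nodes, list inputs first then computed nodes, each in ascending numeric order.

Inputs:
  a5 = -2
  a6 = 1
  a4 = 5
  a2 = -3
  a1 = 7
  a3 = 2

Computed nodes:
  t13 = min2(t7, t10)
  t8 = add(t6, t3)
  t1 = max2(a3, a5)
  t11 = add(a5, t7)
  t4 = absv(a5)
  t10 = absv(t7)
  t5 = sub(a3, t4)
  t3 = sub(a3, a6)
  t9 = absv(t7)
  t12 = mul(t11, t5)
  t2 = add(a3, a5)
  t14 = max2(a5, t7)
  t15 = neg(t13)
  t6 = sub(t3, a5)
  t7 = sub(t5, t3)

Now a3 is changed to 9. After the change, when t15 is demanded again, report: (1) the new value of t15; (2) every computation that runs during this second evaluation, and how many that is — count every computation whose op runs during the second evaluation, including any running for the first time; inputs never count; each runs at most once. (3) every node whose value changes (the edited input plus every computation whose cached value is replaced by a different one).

Demanding t15 again yields 1.
3 computations run: t3, t5, t7.
The nodes whose values change: a3, t3, t5.
Note the absorption at t7: it re-runs yet its value is the same, leaving the output's value untouched.

First demand of the output computes:
  t3 = sub(2, 1) = 1
  t4 = absv(-2) = 2
  t5 = sub(2, 2) = 0
  t7 = sub(0, 1) = -1
  t10 = absv(-1) = 1
  t13 = min2(-1, 1) = -1
  t15 = neg(-1) = 1

After the edit, cleaning proceeds:
  t3: a read changed (a3 2->9) — executes, giving 8.
  t5: a read changed (a3 2->9) — executes, giving 7.
  t7: a read changed (t5 0->7; t3 1->8) — executes, giving -1 — identical to its old value.
  t10: dirty, but its reads are unchanged (t7 unchanged); cached 1 stands.
  t13: dirty, but its reads are unchanged (t7 unchanged, t10 unchanged); cached -1 stands.
  t15: dirty, but its reads are unchanged (t13 unchanged); cached 1 stands.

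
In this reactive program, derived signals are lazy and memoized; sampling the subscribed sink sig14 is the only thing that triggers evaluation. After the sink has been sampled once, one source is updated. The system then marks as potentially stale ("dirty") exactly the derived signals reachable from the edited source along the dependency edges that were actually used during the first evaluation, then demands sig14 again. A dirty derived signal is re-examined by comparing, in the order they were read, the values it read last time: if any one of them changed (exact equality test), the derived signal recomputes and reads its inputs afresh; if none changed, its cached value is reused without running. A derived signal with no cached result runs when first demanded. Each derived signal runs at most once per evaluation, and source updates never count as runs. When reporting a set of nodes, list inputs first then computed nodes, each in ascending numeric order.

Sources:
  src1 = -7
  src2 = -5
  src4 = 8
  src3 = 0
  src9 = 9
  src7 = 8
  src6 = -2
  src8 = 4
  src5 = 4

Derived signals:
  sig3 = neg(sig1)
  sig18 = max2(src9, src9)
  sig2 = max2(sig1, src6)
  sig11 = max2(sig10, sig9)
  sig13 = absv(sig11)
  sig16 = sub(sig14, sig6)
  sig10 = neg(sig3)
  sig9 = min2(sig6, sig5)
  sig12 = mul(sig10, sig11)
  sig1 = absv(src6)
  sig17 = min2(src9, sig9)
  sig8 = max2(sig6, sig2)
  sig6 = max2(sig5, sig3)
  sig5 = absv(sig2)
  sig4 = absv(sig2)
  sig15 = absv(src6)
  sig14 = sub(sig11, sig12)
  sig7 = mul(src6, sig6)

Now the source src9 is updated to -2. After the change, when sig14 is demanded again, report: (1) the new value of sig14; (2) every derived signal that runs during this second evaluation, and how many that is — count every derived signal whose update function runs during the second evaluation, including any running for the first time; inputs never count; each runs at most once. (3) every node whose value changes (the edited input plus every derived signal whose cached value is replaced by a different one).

First demand of the output computes:
  sig1 = absv(-2) = 2
  sig2 = max2(2, -2) = 2
  sig3 = neg(2) = -2
  sig5 = absv(2) = 2
  sig6 = max2(2, -2) = 2
  sig9 = min2(2, 2) = 2
  sig10 = neg(-2) = 2
  sig11 = max2(2, 2) = 2
  sig12 = mul(2, 2) = 4
  sig14 = sub(2, 4) = -2

After the edit, cleaning proceeds:
  src9 only reaches undemanded nodes; the second demand re-runs nothing.

Note the shortcut — src9 feeds only undemanded nodes, so no recomputation happens.

Demanding sig14 again yields -2.
0 derived signals run: none.
The nodes whose values change: src9.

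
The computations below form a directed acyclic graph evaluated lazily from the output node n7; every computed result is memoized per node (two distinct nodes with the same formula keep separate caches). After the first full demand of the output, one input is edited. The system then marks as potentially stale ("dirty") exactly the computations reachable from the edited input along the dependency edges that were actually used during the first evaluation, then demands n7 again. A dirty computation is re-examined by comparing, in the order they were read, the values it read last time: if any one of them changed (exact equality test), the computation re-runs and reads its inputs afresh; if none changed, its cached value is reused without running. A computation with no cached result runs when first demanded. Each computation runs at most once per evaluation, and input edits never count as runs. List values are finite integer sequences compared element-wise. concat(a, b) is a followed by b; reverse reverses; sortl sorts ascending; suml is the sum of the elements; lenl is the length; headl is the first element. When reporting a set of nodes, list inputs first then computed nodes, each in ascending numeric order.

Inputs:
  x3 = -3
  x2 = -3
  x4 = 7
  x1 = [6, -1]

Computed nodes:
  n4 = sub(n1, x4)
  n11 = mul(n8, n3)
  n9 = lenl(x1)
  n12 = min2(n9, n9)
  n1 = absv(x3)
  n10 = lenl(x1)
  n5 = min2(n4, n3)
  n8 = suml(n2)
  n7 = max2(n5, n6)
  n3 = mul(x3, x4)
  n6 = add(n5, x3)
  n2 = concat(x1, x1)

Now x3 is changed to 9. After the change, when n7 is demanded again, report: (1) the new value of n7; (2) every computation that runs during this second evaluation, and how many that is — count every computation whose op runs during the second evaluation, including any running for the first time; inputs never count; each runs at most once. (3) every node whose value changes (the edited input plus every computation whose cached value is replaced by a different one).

Demanding n7 again yields 11.
6 computations run: n1, n3, n4, n5, n6, n7.
The nodes whose values change: x3, n1, n3, n4, n5, n6, n7.

First demand of the output computes:
  n1 = absv(-3) = 3
  n3 = mul(-3, 7) = -21
  n4 = sub(3, 7) = -4
  n5 = min2(-4, -21) = -21
  n6 = add(-21, -3) = -24
  n7 = max2(-21, -24) = -21

After the edit, cleaning proceeds:
  n1: a read changed (x3 -3->9) — executes, giving 9.
  n3: a read changed (x3 -3->9) — executes, giving 63.
  n4: a read changed (n1 3->9) — executes, giving 2.
  n5: a read changed (n4 -4->2; n3 -21->63) — executes, giving 2.
  n6: a read changed (n5 -21->2; x3 -3->9) — executes, giving 11.
  n7: a read changed (n5 -21->2; n6 -24->11) — executes, giving 11.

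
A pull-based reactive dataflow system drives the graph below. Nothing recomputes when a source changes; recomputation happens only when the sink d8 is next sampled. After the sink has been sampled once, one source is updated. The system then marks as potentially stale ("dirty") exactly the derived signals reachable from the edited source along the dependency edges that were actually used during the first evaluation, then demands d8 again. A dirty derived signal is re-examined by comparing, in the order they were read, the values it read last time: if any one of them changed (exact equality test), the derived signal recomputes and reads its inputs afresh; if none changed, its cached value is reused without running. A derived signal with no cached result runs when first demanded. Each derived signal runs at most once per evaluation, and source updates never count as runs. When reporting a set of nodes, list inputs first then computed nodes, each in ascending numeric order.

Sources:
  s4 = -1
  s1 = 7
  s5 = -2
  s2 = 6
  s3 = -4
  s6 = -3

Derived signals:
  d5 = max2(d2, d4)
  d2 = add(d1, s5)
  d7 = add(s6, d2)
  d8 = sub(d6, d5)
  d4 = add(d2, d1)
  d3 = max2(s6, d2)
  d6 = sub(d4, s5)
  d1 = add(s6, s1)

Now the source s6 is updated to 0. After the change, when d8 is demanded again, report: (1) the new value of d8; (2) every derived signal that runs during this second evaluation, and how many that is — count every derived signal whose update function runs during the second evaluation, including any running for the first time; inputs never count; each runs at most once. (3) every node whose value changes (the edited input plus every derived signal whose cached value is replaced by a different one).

New value of d8: 2.
Derived signals that run: d1, d2, d4, d5, d6, d8 — 6 in total.
Values that change: s6, d1, d2, d4, d5, d6.

First evaluation (everything demanded from the output):
  d1 = add(-3, 7) = 4
  d2 = add(4, -2) = 2
  d4 = add(2, 4) = 6
  d5 = max2(2, 6) = 6
  d6 = sub(6, -2) = 8
  d8 = sub(8, 6) = 2

Propagation after the edit:
  d1: runs — s6 -3->0; result 7.
  d2: runs — d1 4->7; result 5.
  d4: runs — d2 2->5; d1 4->7; result 12.
  d5: runs — d2 2->5; d4 6->12; result 12.
  d6: runs — d4 6->12; result 14.
  d8: runs — d6 8->14; d5 6->12; result 2 (same value as before).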